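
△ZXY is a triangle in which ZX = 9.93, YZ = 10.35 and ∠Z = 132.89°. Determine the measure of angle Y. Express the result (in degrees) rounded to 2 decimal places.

By the law of cosines, XY² = YZ² + ZX² − 2·YZ·ZX·cos Z = 345.62, so XY ≈ 18.591.
Law of cosines again: cos Y = (XY² + YZ² − ZX²)/(2·XY·YZ) ≈ 0.92025, so ∠Y ≈ 23.04°.

∠Y ≈ 23.04°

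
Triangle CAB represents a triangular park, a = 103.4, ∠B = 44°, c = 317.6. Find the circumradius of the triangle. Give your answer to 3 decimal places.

By the law of cosines, b² = c² + a² − 2·c·a·cos B = 64315, so b ≈ 253.6.
Area = ½·c·a·sin B ≈ 11406.
Circumradius = b/(2 sin B) ≈ 182.54.

182.539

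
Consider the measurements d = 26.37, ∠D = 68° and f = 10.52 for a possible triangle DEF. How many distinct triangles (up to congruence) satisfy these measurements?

1

f·sin D = 10.52·sin(68°) ≈ 9.754.
Since d ≥ f, exactly one triangle exists.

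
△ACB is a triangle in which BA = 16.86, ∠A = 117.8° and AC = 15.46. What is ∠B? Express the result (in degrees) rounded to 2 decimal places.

29.60

By the law of cosines, CB² = BA² + AC² − 2·BA·AC·cos A = 766.4, so CB ≈ 27.684.
Law of cosines again: cos B = (CB² + BA² − AC²)/(2·CB·BA) ≈ 0.86947, so ∠B ≈ 29.60°.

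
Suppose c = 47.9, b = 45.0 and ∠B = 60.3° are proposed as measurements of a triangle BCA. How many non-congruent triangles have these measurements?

c·sin B = 47.9·sin(60.3°) ≈ 41.61.
Since c sin B < b < c (41.61 < 45.0 < 47.9), two triangles exist.

2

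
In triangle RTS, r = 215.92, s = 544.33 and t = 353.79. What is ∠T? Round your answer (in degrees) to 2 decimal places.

By the law of cosines, cos T = (s² + r² − t²) / (2·s·r) ≈ 0.92634, so ∠T ≈ 22.13°.

22.13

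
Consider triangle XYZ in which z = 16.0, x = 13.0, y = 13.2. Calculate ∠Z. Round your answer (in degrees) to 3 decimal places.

∠Z ≈ 75.274°

By the law of cosines, cos Z = (x² + y² − z²) / (2·x·y) ≈ 0.25420, so ∠Z ≈ 75.27°.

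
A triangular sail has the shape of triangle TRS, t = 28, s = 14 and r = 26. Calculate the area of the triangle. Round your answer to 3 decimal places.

Semiperimeter p = (28 + 26 + 14)/2 = 34.
Heron's formula: area = √(34·6·8·20) ≈ 180.67.

area ≈ 180.665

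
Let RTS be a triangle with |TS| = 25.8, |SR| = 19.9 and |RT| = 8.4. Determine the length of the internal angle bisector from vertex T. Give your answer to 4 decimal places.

t_T ≈ 11.9726

By the law of cosines, cos T = (|RT|² + |TS|² − |SR|²) / (2·|RT|·|TS|) ≈ 0.78486, so ∠T ≈ 38.29°.
The bisector from T has length 2·|RT|·|TS|·cos(∠T/2)/(|RT|+|TS|) ≈ 11.973.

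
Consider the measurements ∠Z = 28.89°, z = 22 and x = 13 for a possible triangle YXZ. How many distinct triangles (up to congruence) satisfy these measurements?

x·sin Z = 13·sin(28.89°) ≈ 6.281.
Since z ≥ x, exactly one triangle exists.

1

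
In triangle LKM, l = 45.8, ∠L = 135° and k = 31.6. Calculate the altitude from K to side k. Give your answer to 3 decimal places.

h_K ≈ 12.470

Law of sines: sin K = k·sin L/l ≈ 0.48787.
Since l ≥ k, only the acute value applies: ∠K ≈ 29.20°.
Then ∠M = 180° − ∠L − ∠K ≈ 15.80°.
Law of sines gives m = l·sin M/sin L ≈ 17.635.
Area = ½·l·k·sin M ≈ 197.02.
The altitude from K has length 2·area/k ≈ 12.47.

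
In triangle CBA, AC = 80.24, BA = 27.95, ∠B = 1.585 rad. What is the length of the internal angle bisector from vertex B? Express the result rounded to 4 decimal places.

28.5720

Law of sines: sin C = BA·sin B/AC ≈ 0.34829.
Since AC ≥ BA, only the acute value applies: ∠C ≈ 0.356 rad.
Then ∠A = π − ∠B − ∠C ≈ 1.201 rad.
Law of sines gives CB = AC·sin A/sin B ≈ 74.819.
The bisector from B has length 2·CB·BA·cos(∠B/2)/(CB+BA) ≈ 28.572.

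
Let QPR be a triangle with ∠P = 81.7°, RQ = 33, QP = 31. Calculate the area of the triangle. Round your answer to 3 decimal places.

area ≈ 255.244

Law of sines: sin R = QP·sin P/RQ ≈ 0.92955.
Since RQ ≥ QP, only the acute value applies: ∠R ≈ 68.37°.
Then ∠Q = 180° − ∠P − ∠R ≈ 29.93°.
Law of sines gives PR = RQ·sin Q/sin P ≈ 16.642.
Area = ½·RQ·QP·sin Q ≈ 255.24.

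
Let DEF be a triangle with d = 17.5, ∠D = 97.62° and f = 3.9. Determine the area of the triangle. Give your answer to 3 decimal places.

Law of sines: sin F = f·sin D/d ≈ 0.22089.
Since d ≥ f, only the acute value applies: ∠F ≈ 12.76°.
Then ∠E = 180° − ∠D − ∠F ≈ 69.62°.
Law of sines gives e = d·sin E/sin D ≈ 16.551.
Area = ½·d·f·sin E ≈ 31.989.

area ≈ 31.989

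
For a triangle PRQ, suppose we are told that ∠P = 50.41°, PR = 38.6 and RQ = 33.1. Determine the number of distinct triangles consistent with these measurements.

PR·sin P = 38.6·sin(50.41°) ≈ 29.75.
Since PR sin P < RQ < PR (29.75 < 33.1 < 38.6), two triangles exist.

2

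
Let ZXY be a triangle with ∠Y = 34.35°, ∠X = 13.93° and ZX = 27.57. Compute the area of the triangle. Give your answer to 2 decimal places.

121.03

The third angle is ∠Z = 180° − ∠X − ∠Y = 131.72°.
Law of sines: XY = ZX·sin Z/sin Y ≈ 36.471.
Law of sines: YZ = ZX·sin X/sin Y ≈ 11.763.
Area = ½·ZX·XY·sin X ≈ 121.03.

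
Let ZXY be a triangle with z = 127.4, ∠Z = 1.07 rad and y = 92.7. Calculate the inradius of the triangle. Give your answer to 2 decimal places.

r ≈ 31.97

Law of sines: sin Y = y·sin Z/z ≈ 0.63828.
Since z ≥ y, only the acute value applies: ∠Y ≈ 0.692 rad.
Then ∠X = π − ∠Z − ∠Y ≈ 1.379 rad.
Law of sines gives x = z·sin X/sin Z ≈ 142.58.
Area = ½·z·y·sin X ≈ 5797.1.
Semiperimeter s = (127.4+142.58+92.7)/2 = 181.34.
Inradius = area/s = 5797.1/181.34 ≈ 31.968.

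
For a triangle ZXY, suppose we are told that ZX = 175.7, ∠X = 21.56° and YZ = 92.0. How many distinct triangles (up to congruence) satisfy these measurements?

2

ZX·sin X = 175.7·sin(21.56°) ≈ 64.57.
Since ZX sin X < YZ < ZX (64.57 < 92.0 < 175.7), two triangles exist.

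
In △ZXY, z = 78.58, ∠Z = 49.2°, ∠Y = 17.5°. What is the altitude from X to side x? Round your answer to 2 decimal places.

23.63

The third angle is ∠X = 180° − ∠Y − ∠Z = 113.30°.
Law of sines: x = z·sin X/sin Z ≈ 95.339.
Law of sines: y = z·sin Y/sin Z ≈ 31.215.
Area = ½·z·x·sin Y ≈ 1126.4.
The altitude from X has length 2·area/x ≈ 23.629.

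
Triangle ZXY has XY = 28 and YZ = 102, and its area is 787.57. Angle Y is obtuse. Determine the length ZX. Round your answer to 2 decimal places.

126.30

From area = ½·XY·YZ·sin Y, we get sin Y = 2·area/(XY·YZ) ≈ 0.55152.
Taking the obtuse solution, ∠Y ≈ 146.53°.
Law of cosines then gives ZX ≈ 126.3.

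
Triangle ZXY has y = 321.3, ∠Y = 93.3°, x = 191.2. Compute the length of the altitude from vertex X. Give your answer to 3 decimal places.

Law of sines: sin X = x·sin Y/y ≈ 0.59410.
Since y ≥ x, only the acute value applies: ∠X ≈ 36.45°.
Then ∠Z = 180° − ∠Y − ∠X ≈ 50.25°.
Law of sines gives z = y·sin Z/sin Y ≈ 247.45.
Area = ½·y·x·sin Z ≈ 23617.
The altitude from X has length 2·area/x ≈ 247.04.

247.035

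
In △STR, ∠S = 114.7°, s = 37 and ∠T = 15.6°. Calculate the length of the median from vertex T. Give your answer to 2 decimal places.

33.72

The third angle is ∠R = 180° − ∠S − ∠T = 49.70°.
Law of sines: t = s·sin T/sin S ≈ 10.952.
Law of sines: r = s·sin R/sin S ≈ 31.061.
Median from T: ½√(2·r² + 2·s² − t²) ≈ 33.718.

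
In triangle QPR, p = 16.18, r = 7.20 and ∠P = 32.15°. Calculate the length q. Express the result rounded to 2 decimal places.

Law of sines: sin R = r·sin P/p ≈ 0.23680.
Since p ≥ r, only the acute value applies: ∠R ≈ 13.70°.
Then ∠Q = 180° − ∠P − ∠R ≈ 134.15°.
Law of sines gives q = p·sin Q/sin P ≈ 21.816.

21.82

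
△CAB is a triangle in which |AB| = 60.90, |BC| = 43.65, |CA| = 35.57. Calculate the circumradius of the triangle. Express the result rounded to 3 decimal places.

30.918

By the law of cosines, cos C = (|BC|² + |CA|² − |AB|²) / (2·|BC|·|CA|) ≈ -0.17334, so ∠C ≈ 99.98°.
Circumradius = |AB|/(2 sin C) ≈ 30.918.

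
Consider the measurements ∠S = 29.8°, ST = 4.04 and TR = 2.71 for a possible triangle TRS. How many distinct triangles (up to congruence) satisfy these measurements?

ST·sin S = 4.04·sin(29.8°) ≈ 2.008.
Since ST sin S < TR < ST (2.008 < 2.71 < 4.04), two triangles exist.

2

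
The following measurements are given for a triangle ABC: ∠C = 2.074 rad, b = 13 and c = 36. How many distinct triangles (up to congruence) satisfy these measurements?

1

b·sin C = 13·sin(2.074 rad) ≈ 11.39.
Since ∠C is not acute, a triangle exists only if c > b; here c > b, so there is exactly one triangle.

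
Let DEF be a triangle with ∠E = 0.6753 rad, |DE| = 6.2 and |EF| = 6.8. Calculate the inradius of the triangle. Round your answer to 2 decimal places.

By the law of cosines, |FD|² = |DE|² + |EF|² − 2·|DE|·|EF|·cos E = 18.867, so |FD| ≈ 4.3436.
Area = ½·|DE|·|EF|·sin E ≈ 13.178.
Semiperimeter s = (6.8+4.3436+6.2)/2 = 8.6718.
Inradius = area/s = 13.178/8.6718 ≈ 1.5196.

r ≈ 1.52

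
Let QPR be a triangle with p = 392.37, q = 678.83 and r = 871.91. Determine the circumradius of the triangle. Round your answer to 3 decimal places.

By the law of cosines, cos Q = (p² + r² − q²) / (2·p·r) ≈ 0.66261, so ∠Q ≈ 0.847 rad.
Circumradius = q/(2 sin Q) ≈ 453.18.

453.178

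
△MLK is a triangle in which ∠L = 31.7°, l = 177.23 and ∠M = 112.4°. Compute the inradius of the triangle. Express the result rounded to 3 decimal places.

The third angle is ∠K = 180° − ∠M − ∠L = 35.90°.
Law of sines: m = l·sin M/sin L ≈ 311.83.
Law of sines: k = l·sin K/sin L ≈ 197.77.
Area = ½·l·m·sin K ≈ 16203.
Semiperimeter s = (311.83+177.23+197.77)/2 = 343.41.
Inradius = area/s = 16203/343.41 ≈ 47.182.

r ≈ 47.182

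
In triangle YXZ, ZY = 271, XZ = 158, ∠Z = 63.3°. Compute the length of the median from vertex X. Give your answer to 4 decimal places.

155.1944

By the law of cosines, YX² = XZ² + ZY² − 2·XZ·ZY·cos Z = 59927, so YX ≈ 244.8.
Median from X: ½√(2·YX² + 2·XZ² − ZY²) ≈ 155.19.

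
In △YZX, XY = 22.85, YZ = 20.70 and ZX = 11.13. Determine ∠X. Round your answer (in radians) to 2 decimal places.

1.13

By the law of cosines, cos X = (ZX² + XY² − YZ²) / (2·ZX·XY) ≈ 0.42763, so ∠X ≈ 1.129 rad.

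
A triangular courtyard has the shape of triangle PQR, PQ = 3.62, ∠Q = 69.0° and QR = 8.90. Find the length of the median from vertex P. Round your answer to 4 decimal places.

4.6218

By the law of cosines, RP² = PQ² + QR² − 2·PQ·QR·cos Q = 69.223, so RP ≈ 8.32.
Median from P: ½√(2·RP² + 2·PQ² − QR²) ≈ 4.6218.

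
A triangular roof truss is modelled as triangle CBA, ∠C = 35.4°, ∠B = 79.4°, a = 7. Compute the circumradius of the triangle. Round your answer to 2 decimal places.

The third angle is ∠A = 180° − ∠C − ∠B = 65.20°.
Law of sines: c = a·sin C/sin A ≈ 4.4669.
Law of sines: b = a·sin B/sin A ≈ 7.5796.
Circumradius = a/(2 sin A) ≈ 3.8556.

3.86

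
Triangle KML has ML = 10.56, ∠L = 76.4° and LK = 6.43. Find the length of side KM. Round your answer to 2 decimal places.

11.00

By the law of cosines, KM² = ML² + LK² − 2·ML·LK·cos L = 120.93, so KM ≈ 10.997.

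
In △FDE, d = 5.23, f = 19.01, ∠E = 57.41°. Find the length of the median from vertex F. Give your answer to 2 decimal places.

m_F ≈ 8.01

By the law of cosines, e² = f² + d² − 2·f·d·cos E = 281.63, so e ≈ 16.782.
Median from F: ½√(2·d² + 2·e² − f²) ≈ 8.0092.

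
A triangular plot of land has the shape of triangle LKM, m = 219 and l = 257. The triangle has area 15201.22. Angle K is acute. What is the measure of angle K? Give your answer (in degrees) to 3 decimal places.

32.695

From area = ½·m·l·sin K, we get sin K = 2·area/(m·l) ≈ 0.54017.
Taking the acute solution, ∠K ≈ 32.70°.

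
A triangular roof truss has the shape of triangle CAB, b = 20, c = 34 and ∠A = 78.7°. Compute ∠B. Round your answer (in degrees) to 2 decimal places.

∠B ≈ 33.10°

By the law of cosines, a² = b² + c² − 2·b·c·cos A = 1289.5, so a ≈ 35.91.
Law of cosines again: cos B = (c² + a² − b²)/(2·c·a) ≈ 0.83768, so ∠B ≈ 33.10°.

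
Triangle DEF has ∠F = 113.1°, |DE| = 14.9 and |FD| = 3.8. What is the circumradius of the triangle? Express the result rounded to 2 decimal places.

R ≈ 8.10

Law of sines: sin E = |FD|·sin F/|DE| ≈ 0.23459.
Since |DE| ≥ |FD|, only the acute value applies: ∠E ≈ 13.57°.
Then ∠D = 180° − ∠F − ∠E ≈ 53.33°.
Law of sines gives |EF| = |DE|·sin D/sin F ≈ 12.993.
Circumradius = |DE|/(2 sin F) ≈ 8.0994.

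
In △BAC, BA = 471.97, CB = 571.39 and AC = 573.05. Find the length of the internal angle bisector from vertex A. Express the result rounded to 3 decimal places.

By the law of cosines, cos A = (BA² + AC² − CB²) / (2·BA·AC) ≈ 0.41532, so ∠A ≈ 1.143 rad.
The bisector from A has length 2·BA·AC·cos(∠A/2)/(BA+AC) ≈ 435.44.

435.436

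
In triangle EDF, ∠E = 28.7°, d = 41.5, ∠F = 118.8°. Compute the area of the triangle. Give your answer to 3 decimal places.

674.449

The third angle is ∠D = 180° − ∠F − ∠E = 32.50°.
Law of sines: e = d·sin E/sin D ≈ 37.092.
Law of sines: f = d·sin F/sin D ≈ 67.684.
Area = ½·d·e·sin F ≈ 674.45.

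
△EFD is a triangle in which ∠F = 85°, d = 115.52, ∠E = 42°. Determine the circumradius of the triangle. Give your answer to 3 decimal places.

72.323

The third angle is ∠D = 180° − ∠E − ∠F = 53.00°.
Law of sines: e = d·sin E/sin D ≈ 96.788.
Law of sines: f = d·sin F/sin D ≈ 144.1.
Circumradius = d/(2 sin D) ≈ 72.323.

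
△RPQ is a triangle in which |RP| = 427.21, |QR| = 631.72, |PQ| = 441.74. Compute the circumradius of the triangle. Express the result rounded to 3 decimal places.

316.370

By the law of cosines, cos R = (|QR|² + |RP|² − |PQ|²) / (2·|QR|·|RP|) ≈ 0.71596, so ∠R ≈ 0.773 rad.
Circumradius = |PQ|/(2 sin R) ≈ 316.37.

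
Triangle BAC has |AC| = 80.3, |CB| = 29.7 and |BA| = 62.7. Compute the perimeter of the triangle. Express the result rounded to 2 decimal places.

Perimeter = 80.3 + 29.7 + 62.7 = 172.7.

172.70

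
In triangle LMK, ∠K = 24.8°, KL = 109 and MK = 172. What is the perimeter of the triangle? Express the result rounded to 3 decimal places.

367.180

By the law of cosines, LM² = MK² + KL² − 2·MK·KL·cos K = 7427, so LM ≈ 86.18.
Semiperimeter s = (172+109+86.18)/2 = 183.59.
Perimeter = 172 + 109 + 86.18 = 367.18.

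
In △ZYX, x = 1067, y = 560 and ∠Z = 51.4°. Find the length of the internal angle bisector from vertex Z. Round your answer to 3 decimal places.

t_Z ≈ 661.846

By the law of cosines, z² = y² + x² − 2·y·x·cos Z = 7.0653e+05, so z ≈ 840.55.
The bisector from Z has length 2·y·x·cos(∠Z/2)/(y+x) ≈ 661.85.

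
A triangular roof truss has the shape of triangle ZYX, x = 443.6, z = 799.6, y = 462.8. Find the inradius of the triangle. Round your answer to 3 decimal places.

Semiperimeter s = (799.6 + 462.8 + 443.6)/2 = 853.
Heron's formula: area = √(853·53.4·390.2·409.4) ≈ 85303.
Inradius = area/s = 85303/853 ≈ 100.

100.003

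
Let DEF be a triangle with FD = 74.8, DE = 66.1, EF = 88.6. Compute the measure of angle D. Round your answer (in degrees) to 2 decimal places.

By the law of cosines, cos D = (FD² + DE² − EF²) / (2·FD·DE) ≈ 0.21381, so ∠D ≈ 77.65°.

∠D ≈ 77.65°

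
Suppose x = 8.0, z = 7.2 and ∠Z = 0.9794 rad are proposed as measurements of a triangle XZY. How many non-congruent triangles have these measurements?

x·sin Z = 8.0·sin(0.9794 rad) ≈ 6.641.
Since x sin Z < z < x (6.641 < 7.2 < 8.0), two triangles exist.

2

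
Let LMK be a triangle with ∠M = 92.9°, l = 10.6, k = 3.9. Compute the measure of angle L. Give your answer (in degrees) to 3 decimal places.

By the law of cosines, m² = k² + l² − 2·k·l·cos M = 131.75, so m ≈ 11.478.
Law of cosines again: cos L = (m² + k² − l²)/(2·m·k) ≈ 0.38649, so ∠L ≈ 67.26°.

67.264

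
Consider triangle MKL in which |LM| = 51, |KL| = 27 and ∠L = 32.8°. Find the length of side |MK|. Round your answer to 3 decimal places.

31.860

By the law of cosines, |MK|² = |KL|² + |LM|² − 2·|KL|·|LM|·cos L = 1015.1, so |MK| ≈ 31.86.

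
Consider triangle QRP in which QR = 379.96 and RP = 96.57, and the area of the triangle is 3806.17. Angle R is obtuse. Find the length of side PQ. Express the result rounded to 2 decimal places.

474.85

From area = ½·QR·RP·sin R, we get sin R = 2·area/(QR·RP) ≈ 0.20746.
Taking the obtuse solution, ∠R ≈ 168.03°.
Law of cosines then gives PQ ≈ 474.85.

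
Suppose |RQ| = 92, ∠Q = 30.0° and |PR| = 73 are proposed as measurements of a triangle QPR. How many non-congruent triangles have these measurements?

2

|RQ|·sin Q = 92·sin(30.0°) ≈ 46.
Since |RQ| sin Q < |PR| < |RQ| (46 < 73 < 92), two triangles exist.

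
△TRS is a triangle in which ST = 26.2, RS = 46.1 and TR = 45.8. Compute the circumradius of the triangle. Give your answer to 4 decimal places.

By the law of cosines, cos T = (ST² + TR² − RS²) / (2·ST·TR) ≈ 0.27454, so ∠T ≈ 1.293 rad.
Circumradius = RS/(2 sin T) ≈ 23.971.

23.9711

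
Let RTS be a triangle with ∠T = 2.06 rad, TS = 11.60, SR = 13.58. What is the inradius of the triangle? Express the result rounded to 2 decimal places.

r ≈ 1.24

Law of sines: sin R = TS·sin T/SR ≈ 0.75401.
Since SR ≥ TS, only the acute value applies: ∠R ≈ 0.854 rad.
Then ∠S = π − ∠T − ∠R ≈ 0.227 rad.
Law of sines gives RT = SR·sin S/sin T ≈ 3.4691.
Area = ½·SR·TS·sin S ≈ 17.761.
Semiperimeter s = (11.6+13.58+3.4691)/2 = 14.325.
Inradius = area/s = 17.761/14.325 ≈ 1.2399.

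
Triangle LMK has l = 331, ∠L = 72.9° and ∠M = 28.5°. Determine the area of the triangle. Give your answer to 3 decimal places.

The third angle is ∠K = 180° − ∠L − ∠M = 78.60°.
Law of sines: m = l·sin M/sin L ≈ 165.24.
Law of sines: k = l·sin K/sin L ≈ 339.48.
Area = ½·l·m·sin K ≈ 26808.

area ≈ 26808.423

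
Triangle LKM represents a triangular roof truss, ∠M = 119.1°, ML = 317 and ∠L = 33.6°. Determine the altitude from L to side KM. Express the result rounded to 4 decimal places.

h_L ≈ 276.9858

The third angle is ∠K = 180° − ∠M − ∠L = 27.30°.
Law of sines: KM = ML·sin L/sin K ≈ 382.48.
Law of sines: LK = ML·sin M/sin K ≈ 603.92.
Area = ½·ML·KM·sin M ≈ 52971.
The altitude from L has length 2·area/KM ≈ 276.99.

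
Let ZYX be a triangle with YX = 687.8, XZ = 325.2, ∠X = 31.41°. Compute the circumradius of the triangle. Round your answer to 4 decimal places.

By the law of cosines, ZY² = YX² + XZ² − 2·YX·XZ·cos X = 1.9703e+05, so ZY ≈ 443.88.
Area = ½·YX·XZ·sin X ≈ 58284.
Circumradius = ZY/(2 sin X) ≈ 425.86.

R ≈ 425.8624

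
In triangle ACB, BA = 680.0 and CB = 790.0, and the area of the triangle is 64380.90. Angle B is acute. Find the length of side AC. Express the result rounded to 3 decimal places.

From area = ½·CB·BA·sin B, we get sin B = 2·area/(CB·BA) ≈ 0.23969.
Taking the acute solution, ∠B ≈ 13.87°.
Law of cosines then gives AC ≈ 208.37.

208.373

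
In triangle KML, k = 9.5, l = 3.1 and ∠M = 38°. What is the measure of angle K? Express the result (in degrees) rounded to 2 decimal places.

By the law of cosines, m² = l² + k² − 2·l·k·cos M = 53.446, so m ≈ 7.3107.
Law of cosines again: cos K = (m² + l² − k²)/(2·m·l) ≈ -0.59996, so ∠K ≈ 126.87°.

126.87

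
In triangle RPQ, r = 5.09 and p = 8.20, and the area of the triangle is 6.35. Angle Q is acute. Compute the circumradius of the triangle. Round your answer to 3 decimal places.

From area = ½·r·p·sin Q, we get sin Q = 2·area/(r·p) ≈ 0.30428.
Taking the acute solution, ∠Q ≈ 17.71°.
Law of cosines then gives q ≈ 3.6919.
Circumradius = q/(2 sin Q) ≈ 6.0667.

6.067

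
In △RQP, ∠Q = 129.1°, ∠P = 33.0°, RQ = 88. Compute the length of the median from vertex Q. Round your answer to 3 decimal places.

The third angle is ∠R = 180° − ∠Q − ∠P = 17.90°.
Law of sines: QP = RQ·sin R/sin P ≈ 49.661.
Law of sines: PR = RQ·sin Q/sin P ≈ 125.39.
Median from Q: ½√(2·RQ² + 2·QP² − PR²) ≈ 34.271.

34.271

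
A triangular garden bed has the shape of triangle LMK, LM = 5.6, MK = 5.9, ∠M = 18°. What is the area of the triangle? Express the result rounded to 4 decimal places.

area ≈ 5.1050

Area = ½·LM·MK·sin M ≈ 5.105.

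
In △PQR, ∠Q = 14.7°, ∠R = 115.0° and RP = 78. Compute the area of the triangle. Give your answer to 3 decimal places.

The third angle is ∠P = 180° − ∠Q − ∠R = 50.30°.
Law of sines: QR = RP·sin P/sin Q ≈ 236.5.
Law of sines: PQ = RP·sin R/sin Q ≈ 278.58.
Area = ½·RP·QR·sin R ≈ 8359.2.

area ≈ 8359.248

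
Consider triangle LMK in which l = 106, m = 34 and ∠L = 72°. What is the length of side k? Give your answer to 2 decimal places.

Law of sines: sin M = m·sin L/l ≈ 0.30506.
Since l ≥ m, only the acute value applies: ∠M ≈ 17.76°.
Then ∠K = 180° − ∠L − ∠M ≈ 90.24°.
Law of sines gives k = l·sin K/sin L ≈ 111.45.

111.45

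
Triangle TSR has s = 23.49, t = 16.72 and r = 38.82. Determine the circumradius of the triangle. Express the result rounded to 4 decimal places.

By the law of cosines, cos T = (s² + r² − t²) / (2·s·r) ≈ 0.97557, so ∠T ≈ 12.69°.
Circumradius = t/(2 sin T) ≈ 38.056.

38.0560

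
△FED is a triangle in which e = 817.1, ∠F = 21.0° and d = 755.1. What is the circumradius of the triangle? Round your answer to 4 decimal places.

R ≈ 408.6923

By the law of cosines, f² = e² + d² − 2·e·d·cos F = 85805, so f ≈ 292.92.
Area = ½·e·d·sin F ≈ 1.1056e+05.
Circumradius = f/(2 sin F) ≈ 408.69.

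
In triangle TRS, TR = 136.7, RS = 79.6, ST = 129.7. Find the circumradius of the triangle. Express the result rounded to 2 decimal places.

By the law of cosines, cos T = (ST² + TR² − RS²) / (2·ST·TR) ≈ 0.82270, so ∠T ≈ 34.64°.
Circumradius = RS/(2 sin T) ≈ 70.011.

70.01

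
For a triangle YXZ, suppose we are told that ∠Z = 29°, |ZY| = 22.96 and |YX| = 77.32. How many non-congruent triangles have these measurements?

1

|ZY|·sin Z = 22.96·sin(29°) ≈ 11.13.
Since |YX| ≥ |ZY|, exactly one triangle exists.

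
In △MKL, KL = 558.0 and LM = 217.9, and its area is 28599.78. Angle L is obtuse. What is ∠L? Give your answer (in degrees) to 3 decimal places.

151.937

From area = ½·KL·LM·sin L, we get sin L = 2·area/(KL·LM) ≈ 0.47044.
Taking the obtuse solution, ∠L ≈ 151.94°.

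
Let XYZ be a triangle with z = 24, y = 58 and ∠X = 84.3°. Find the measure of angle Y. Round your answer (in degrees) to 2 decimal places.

∠Y ≈ 72.46°

By the law of cosines, x² = y² + z² − 2·y·z·cos X = 3663.5, so x ≈ 60.527.
Law of cosines again: cos Y = (z² + x² − y²)/(2·z·x) ≈ 0.30135, so ∠Y ≈ 72.46°.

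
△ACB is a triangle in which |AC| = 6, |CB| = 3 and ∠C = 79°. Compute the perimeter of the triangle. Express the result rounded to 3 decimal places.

perimeter ≈ 15.175

By the law of cosines, |BA|² = |AC|² + |CB|² − 2·|AC|·|CB|·cos C = 38.131, so |BA| ≈ 6.175.
Semiperimeter s = (3+6.175+6)/2 = 7.5875.
Perimeter = 3 + 6.175 + 6 = 15.175.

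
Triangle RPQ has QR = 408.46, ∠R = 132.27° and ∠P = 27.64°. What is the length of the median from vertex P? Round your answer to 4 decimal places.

The third angle is ∠Q = 180° − ∠R − ∠P = 20.09°.
Law of sines: PQ = QR·sin R/sin P ≈ 651.53.
Law of sines: RP = QR·sin Q/sin P ≈ 302.44.
Median from P: ½√(2·RP² + 2·PQ² − QR²) ≈ 465.05.

465.0467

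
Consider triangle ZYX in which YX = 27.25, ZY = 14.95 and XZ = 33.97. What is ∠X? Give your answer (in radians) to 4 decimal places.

0.4425

By the law of cosines, cos X = (YX² + XZ² − ZY²) / (2·YX·XZ) ≈ 0.90367, so ∠X ≈ 0.443 rad.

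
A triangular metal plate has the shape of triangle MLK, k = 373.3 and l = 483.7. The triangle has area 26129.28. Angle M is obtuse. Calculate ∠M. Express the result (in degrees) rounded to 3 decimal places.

∠M ≈ 163.177°

From area = ½·l·k·sin M, we get sin M = 2·area/(l·k) ≈ 0.28942.
Taking the obtuse solution, ∠M ≈ 163.18°.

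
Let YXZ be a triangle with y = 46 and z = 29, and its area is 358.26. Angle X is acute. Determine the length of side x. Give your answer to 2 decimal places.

26.58

From area = ½·z·y·sin X, we get sin X = 2·area/(z·y) ≈ 0.53712.
Taking the acute solution, ∠X ≈ 32.49°.
Law of cosines then gives x ≈ 26.581.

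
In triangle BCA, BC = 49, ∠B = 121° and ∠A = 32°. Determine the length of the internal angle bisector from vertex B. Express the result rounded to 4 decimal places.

The third angle is ∠C = 180° − ∠A − ∠B = 27.00°.
Law of sines: CA = BC·sin B/sin A ≈ 79.26.
Law of sines: AB = BC·sin C/sin A ≈ 41.979.
The bisector from B has length 2·AB·BC·cos(∠B/2)/(AB+BC) ≈ 22.267.

22.2667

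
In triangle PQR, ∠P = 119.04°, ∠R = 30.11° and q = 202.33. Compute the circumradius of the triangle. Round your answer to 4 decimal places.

The third angle is ∠Q = 180° − ∠R − ∠P = 30.85°.
Law of sines: p = q·sin P/sin Q ≈ 344.96.
Law of sines: r = q·sin R/sin Q ≈ 197.94.
Circumradius = q/(2 sin Q) ≈ 197.28.

197.2826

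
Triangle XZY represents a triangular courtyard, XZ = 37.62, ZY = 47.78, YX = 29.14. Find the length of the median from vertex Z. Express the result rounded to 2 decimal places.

Median from Z: ½√(2·XZ² + 2·ZY² − YX²) ≈ 40.458.

m_Z ≈ 40.46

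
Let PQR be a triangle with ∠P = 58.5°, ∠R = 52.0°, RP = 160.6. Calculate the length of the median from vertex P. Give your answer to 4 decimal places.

129.1535

The third angle is ∠Q = 180° − ∠R − ∠P = 69.50°.
Law of sines: QR = RP·sin P/sin Q ≈ 146.19.
Law of sines: PQ = RP·sin R/sin Q ≈ 135.11.
Median from P: ½√(2·RP² + 2·PQ² − QR²) ≈ 129.15.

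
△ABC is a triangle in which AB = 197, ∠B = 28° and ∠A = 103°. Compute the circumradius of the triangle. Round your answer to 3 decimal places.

The third angle is ∠C = 180° − ∠A − ∠B = 49.00°.
Law of sines: BC = AB·sin A/sin C ≈ 254.34.
Law of sines: CA = AB·sin B/sin C ≈ 122.55.
Circumradius = AB/(2 sin C) ≈ 130.51.

130.514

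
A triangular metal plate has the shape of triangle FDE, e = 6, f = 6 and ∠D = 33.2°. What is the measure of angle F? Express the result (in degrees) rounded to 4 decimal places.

73.4000

By the law of cosines, d² = e² + f² − 2·e·f·cos D = 11.753, so d ≈ 3.4283.
Law of cosines again: cos F = (d² + e² − f²)/(2·d·e) ≈ 0.28569, so ∠F ≈ 73.40°.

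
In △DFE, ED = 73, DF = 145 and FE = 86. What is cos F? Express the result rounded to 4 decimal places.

0.9259

By the law of cosines, cos F = (DF² + FE² − ED²) / (2·DF·FE) ≈ 0.92590, so ∠F ≈ 22.20°.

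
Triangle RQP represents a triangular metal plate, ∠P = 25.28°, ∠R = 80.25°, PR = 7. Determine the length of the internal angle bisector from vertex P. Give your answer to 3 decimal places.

t_P ≈ 6.908

The third angle is ∠Q = 180° − ∠P − ∠R = 74.47°.
Law of sines: QP = PR·sin R/sin Q ≈ 7.1603.
Law of sines: RQ = PR·sin P/sin Q ≈ 3.1026.
The bisector from P has length 2·QP·PR·cos(∠P/2)/(QP+PR) ≈ 6.9077.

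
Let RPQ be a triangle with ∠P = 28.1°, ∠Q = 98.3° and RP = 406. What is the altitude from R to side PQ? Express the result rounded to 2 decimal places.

h_R ≈ 191.23

The third angle is ∠R = 180° − ∠P − ∠Q = 53.60°.
Law of sines: PQ = RP·sin R/sin Q ≈ 330.25.
Law of sines: QR = RP·sin P/sin Q ≈ 193.26.
Area = ½·RP·PQ·sin P ≈ 31577.
The altitude from R has length 2·area/PQ ≈ 191.23.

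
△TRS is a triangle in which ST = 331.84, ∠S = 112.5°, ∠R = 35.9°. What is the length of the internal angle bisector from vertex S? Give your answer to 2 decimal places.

The third angle is ∠T = 180° − ∠R − ∠S = 31.60°.
Law of sines: RS = ST·sin T/sin R ≈ 296.53.
Law of sines: TR = ST·sin S/sin R ≈ 522.84.
The bisector from S has length 2·RS·ST·cos(∠S/2)/(RS+ST) ≈ 174.

174.00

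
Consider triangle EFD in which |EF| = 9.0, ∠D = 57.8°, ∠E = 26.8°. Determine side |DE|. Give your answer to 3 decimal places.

10.589

The third angle is ∠F = 180° − ∠D − ∠E = 95.40°.
Law of sines: |DE| = |EF|·sin F/sin D ≈ 10.589.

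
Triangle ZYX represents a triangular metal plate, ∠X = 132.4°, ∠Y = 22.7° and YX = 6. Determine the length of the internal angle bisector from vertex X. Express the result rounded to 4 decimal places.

2.3159

The third angle is ∠Z = 180° − ∠Y − ∠X = 24.90°.
Law of sines: XZ = YX·sin Y/sin Z ≈ 5.4994.
Law of sines: ZY = YX·sin X/sin Z ≈ 10.523.
The bisector from X has length 2·YX·XZ·cos(∠X/2)/(YX+XZ) ≈ 2.3159.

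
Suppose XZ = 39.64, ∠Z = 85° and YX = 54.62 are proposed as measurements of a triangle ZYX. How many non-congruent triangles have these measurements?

XZ·sin Z = 39.64·sin(85°) ≈ 39.49.
Since YX ≥ XZ, exactly one triangle exists.

1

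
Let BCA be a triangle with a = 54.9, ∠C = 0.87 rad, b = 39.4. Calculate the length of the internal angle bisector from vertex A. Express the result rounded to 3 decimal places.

30.135

By the law of cosines, c² = a² + b² − 2·a·b·cos C = 1776.8, so c ≈ 42.152.
Law of cosines again: cos A = (b² + c² − a²)/(2·b·c) ≈ 0.09487, so ∠A ≈ 1.476 rad.
The bisector from A has length 2·b·c·cos(∠A/2)/(b+c) ≈ 30.135.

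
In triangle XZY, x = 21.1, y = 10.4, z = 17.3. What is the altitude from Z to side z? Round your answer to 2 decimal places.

Semiperimeter s = (21.1 + 17.3 + 10.4)/2 = 24.4.
Heron's formula: area = √(24.4·3.3·7.1·14) ≈ 89.463.
The altitude from Z has length 2·area/z ≈ 10.343.

10.34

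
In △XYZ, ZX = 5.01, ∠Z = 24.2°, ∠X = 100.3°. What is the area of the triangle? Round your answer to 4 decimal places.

The third angle is ∠Y = 180° − ∠Z − ∠X = 55.50°.
Law of sines: YZ = ZX·sin X/sin Y ≈ 5.9812.
Law of sines: XY = ZX·sin Z/sin Y ≈ 2.492.
Area = ½·ZX·YZ·sin Z ≈ 6.1418.

area ≈ 6.1418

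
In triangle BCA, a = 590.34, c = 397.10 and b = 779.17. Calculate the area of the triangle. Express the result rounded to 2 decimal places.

area ≈ 114464.62

Semiperimeter s = (779.17 + 397.1 + 590.34)/2 = 883.31.
Heron's formula: area = √(883.31·104.14·486.21·292.97) ≈ 1.1446e+05.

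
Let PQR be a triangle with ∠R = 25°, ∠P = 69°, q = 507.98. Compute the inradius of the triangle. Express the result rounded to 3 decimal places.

The third angle is ∠Q = 180° − ∠R − ∠P = 86.00°.
Law of sines: p = q·sin P/sin Q ≈ 475.4.
Law of sines: r = q·sin R/sin Q ≈ 215.21.
Area = ½·q·p·sin R ≈ 51030.
Semiperimeter s = (475.4+507.98+215.21)/2 = 599.29.
Inradius = area/s = 51030/599.29 ≈ 85.15.

85.150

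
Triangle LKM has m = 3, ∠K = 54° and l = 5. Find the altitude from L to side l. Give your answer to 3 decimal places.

h_L ≈ 2.427

By the law of cosines, k² = m² + l² − 2·m·l·cos K = 16.366, so k ≈ 4.0455.
Area = ½·m·l·sin K ≈ 6.0676.
The altitude from L has length 2·area/l ≈ 2.4271.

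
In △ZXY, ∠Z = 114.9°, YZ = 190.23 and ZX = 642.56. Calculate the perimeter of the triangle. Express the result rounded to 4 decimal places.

1575.7575

By the law of cosines, XY² = YZ² + ZX² − 2·YZ·ZX·cos Z = 5.52e+05, so XY ≈ 742.97.
Semiperimeter s = (742.97+190.23+642.56)/2 = 787.88.
Perimeter = 742.97 + 190.23 + 642.56 = 1575.8.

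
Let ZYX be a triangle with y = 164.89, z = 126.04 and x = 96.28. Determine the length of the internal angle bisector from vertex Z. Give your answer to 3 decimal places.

By the law of cosines, cos Z = (y² + x² − z²) / (2·y·x) ≈ 0.64793, so ∠Z ≈ 49.61°.
The bisector from Z has length 2·y·x·cos(∠Z/2)/(y+x) ≈ 110.35.

110.355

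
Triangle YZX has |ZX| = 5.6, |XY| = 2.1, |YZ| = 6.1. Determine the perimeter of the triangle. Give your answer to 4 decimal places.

perimeter ≈ 13.8000

Perimeter = 5.6 + 2.1 + 6.1 = 13.8.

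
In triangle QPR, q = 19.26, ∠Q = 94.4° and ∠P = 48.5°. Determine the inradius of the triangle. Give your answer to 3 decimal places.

The third angle is ∠R = 180° − ∠Q − ∠P = 37.10°.
Law of sines: p = q·sin P/sin Q ≈ 14.468.
Law of sines: r = q·sin R/sin Q ≈ 11.652.
Area = ½·q·p·sin R ≈ 84.04.
Semiperimeter s = (19.26+14.468+11.652)/2 = 22.69.
Inradius = area/s = 84.04/22.69 ≈ 3.7039.

3.704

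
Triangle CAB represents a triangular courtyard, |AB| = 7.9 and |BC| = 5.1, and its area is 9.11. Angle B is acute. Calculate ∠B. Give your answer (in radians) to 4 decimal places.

∠B ≈ 0.4693 rad

From area = ½·|AB|·|BC|·sin B, we get sin B = 2·area/(|AB|·|BC|) ≈ 0.45222.
Taking the acute solution, ∠B ≈ 0.469 rad.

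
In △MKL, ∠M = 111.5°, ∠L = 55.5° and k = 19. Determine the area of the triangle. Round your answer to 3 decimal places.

The third angle is ∠K = 180° − ∠L − ∠M = 13.00°.
Law of sines: m = k·sin M/sin K ≈ 78.586.
Law of sines: l = k·sin L/sin K ≈ 69.608.
Area = ½·k·m·sin L ≈ 615.26.

area ≈ 615.263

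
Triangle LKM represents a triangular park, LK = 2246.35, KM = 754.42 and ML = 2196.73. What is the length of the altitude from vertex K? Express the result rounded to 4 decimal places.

h_K ≈ 750.2339

Semiperimeter s = (754.42 + 2196.7 + 2246.3)/2 = 2598.8.
Heron's formula: area = √(2598.8·1844.3·402.02·352.4) ≈ 8.2403e+05.
The altitude from K has length 2·area/ML ≈ 750.23.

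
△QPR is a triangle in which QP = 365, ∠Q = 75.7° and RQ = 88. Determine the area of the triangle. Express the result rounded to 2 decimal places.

15562.39

Area = ½·RQ·QP·sin Q ≈ 15562.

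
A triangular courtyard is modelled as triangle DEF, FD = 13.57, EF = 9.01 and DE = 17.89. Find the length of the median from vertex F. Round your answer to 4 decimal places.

Median from F: ½√(2·EF² + 2·FD² − DE²) ≈ 7.256.

m_F ≈ 7.2560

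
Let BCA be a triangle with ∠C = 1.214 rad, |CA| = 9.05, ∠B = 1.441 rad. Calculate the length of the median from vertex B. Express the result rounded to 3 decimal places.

m_B ≈ 5.020

The third angle is ∠A = π − ∠B − ∠C = 0.487 rad.
Law of sines: |AB| = |CA|·sin C/sin B ≈ 8.552.
Law of sines: |BC| = |CA|·sin A/sin B ≈ 4.2678.
Median from B: ½√(2·|AB|² + 2·|BC|² − |CA|²) ≈ 5.0199.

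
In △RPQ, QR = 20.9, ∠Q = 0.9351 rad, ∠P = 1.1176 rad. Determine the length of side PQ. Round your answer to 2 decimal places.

20.60

The third angle is ∠R = π − ∠P − ∠Q = 1.0889 rad.
Law of sines: PQ = QR·sin R/sin P ≈ 20.599.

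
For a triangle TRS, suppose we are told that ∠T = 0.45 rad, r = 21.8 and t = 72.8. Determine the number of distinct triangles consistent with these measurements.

r·sin T = 21.8·sin(0.45 rad) ≈ 9.482.
Since t ≥ r, exactly one triangle exists.

1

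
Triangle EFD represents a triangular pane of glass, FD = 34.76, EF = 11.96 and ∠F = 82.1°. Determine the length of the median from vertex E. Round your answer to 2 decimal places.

By the law of cosines, DE² = EF² + FD² − 2·EF·FD·cos F = 1237, so DE ≈ 35.171.
Median from E: ½√(2·DE² + 2·EF² − FD²) ≈ 19.697.

m_E ≈ 19.70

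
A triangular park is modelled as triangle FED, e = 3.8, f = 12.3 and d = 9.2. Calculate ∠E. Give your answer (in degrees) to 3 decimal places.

By the law of cosines, cos E = (d² + f² − e²) / (2·d·f) ≈ 0.97866, so ∠E ≈ 11.86°.

11.858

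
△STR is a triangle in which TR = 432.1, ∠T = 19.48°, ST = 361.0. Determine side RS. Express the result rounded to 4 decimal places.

151.3716

By the law of cosines, RS² = ST² + TR² − 2·ST·TR·cos T = 22913, so RS ≈ 151.37.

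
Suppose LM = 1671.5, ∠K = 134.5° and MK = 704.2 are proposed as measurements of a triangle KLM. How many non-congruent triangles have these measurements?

MK·sin K = 704.2·sin(134.5°) ≈ 502.3.
Since ∠K is not acute, a triangle exists only if LM > MK; here LM > MK, so there is exactly one triangle.

1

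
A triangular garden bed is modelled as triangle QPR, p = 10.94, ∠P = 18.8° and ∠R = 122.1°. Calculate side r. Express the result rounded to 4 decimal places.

28.7574

The third angle is ∠Q = 180° − ∠P − ∠R = 39.10°.
Law of sines: r = p·sin R/sin P ≈ 28.757.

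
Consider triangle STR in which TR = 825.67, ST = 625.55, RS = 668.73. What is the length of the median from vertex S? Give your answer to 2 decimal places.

Median from S: ½√(2·RS² + 2·ST² − TR²) ≈ 498.82.

m_S ≈ 498.82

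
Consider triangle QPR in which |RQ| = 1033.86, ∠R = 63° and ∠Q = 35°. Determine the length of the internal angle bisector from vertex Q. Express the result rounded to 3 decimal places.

933.985

The third angle is ∠P = 180° − ∠R − ∠Q = 82.00°.
Law of sines: |PR| = |RQ|·sin Q/sin P ≈ 598.83.
Law of sines: |QP| = |RQ|·sin R/sin P ≈ 930.23.
The bisector from Q has length 2·|RQ|·|QP|·cos(∠Q/2)/(|RQ|+|QP|) ≈ 933.99.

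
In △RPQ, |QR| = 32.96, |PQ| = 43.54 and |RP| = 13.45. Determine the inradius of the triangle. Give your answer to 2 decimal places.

Semiperimeter s = (43.54 + 32.96 + 13.45)/2 = 44.975.
Heron's formula: area = √(44.975·1.435·12.015·31.525) ≈ 156.35.
Inradius = area/s = 156.35/44.975 ≈ 3.4764.

r ≈ 3.48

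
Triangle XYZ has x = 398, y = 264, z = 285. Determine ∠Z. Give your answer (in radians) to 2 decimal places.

By the law of cosines, cos Z = (x² + y² − z²) / (2·x·y) ≈ 0.69893, so ∠Z ≈ 0.797 rad.

0.80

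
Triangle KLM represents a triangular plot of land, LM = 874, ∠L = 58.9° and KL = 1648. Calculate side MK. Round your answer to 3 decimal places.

1411.312

By the law of cosines, MK² = KL² + LM² − 2·KL·LM·cos L = 1.9918e+06, so MK ≈ 1411.3.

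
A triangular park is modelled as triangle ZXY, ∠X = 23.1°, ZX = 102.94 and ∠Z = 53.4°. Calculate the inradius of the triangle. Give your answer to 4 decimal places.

14.9588

The third angle is ∠Y = 180° − ∠Z − ∠X = 103.50°.
Law of sines: XY = ZX·sin Z/sin Y ≈ 84.99.
Law of sines: YZ = ZX·sin X/sin Y ≈ 41.535.
Area = ½·ZX·XY·sin X ≈ 1716.3.
Semiperimeter s = (84.99+41.535+102.94)/2 = 114.73.
Inradius = area/s = 1716.3/114.73 ≈ 14.959.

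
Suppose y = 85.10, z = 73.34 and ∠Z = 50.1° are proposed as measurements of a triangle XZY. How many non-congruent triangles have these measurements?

2

y·sin Z = 85.10·sin(50.1°) ≈ 65.29.
Since y sin Z < z < y (65.29 < 73.34 < 85.10), two triangles exist.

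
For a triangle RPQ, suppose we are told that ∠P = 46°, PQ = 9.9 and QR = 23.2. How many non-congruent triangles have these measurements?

PQ·sin P = 9.9·sin(46°) ≈ 7.121.
Since QR ≥ PQ, exactly one triangle exists.

1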